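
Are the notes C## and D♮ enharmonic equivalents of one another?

C## is pitch class 2; D is pitch class 2.
All spellings map to pitch class 2, so they are enharmonically equivalent.

Yes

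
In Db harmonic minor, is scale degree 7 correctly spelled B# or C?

Each scale degree takes a distinct letter name. Degree 7 of a scale on D must use the letter C.
C and B# are enharmonically the same pitch, but only C uses the letter C, so it is the correct spelling here.

C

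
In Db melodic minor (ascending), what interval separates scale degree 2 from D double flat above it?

Scale degree 2 of Db melodic minor (ascending) is Eb.
Eb up to Dbb: letters E→D make it a seventh; 9 semitones makes it diminished.

diminished seventh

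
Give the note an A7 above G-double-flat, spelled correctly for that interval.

F

A seventh above G lands on the letter F.
An augmented seventh spans 12 semitones, so Gbb moves to pitch class 5. On the letter F that is F.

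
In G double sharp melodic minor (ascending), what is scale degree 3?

Degree 3 takes the letter 2 steps above G, which is B.
In melodic minor (ascending), degree 3 sits 3 semitones above the tonic. G## + 3 semitones is pitch class 0, spelled on B as B#.

B#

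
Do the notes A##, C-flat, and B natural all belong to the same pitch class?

A## is pitch class 11; Cb is pitch class 11; B is pitch class 11.
All spellings map to pitch class 11, so they are enharmonically equivalent.

Yes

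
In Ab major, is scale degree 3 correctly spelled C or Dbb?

C

Each scale degree takes a distinct letter name. Degree 3 of a scale on A must use the letter C.
C and Dbb are enharmonically the same pitch, but only C uses the letter C, so it is the correct spelling here.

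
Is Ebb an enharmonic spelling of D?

Yes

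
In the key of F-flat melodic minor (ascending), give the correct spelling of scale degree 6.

Db

The Fb melodic minor (ascending) scale runs Fb Gb Abb Bbb Cb Db Eb.
Degree 6 is Db.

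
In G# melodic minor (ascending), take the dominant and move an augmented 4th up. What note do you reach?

G##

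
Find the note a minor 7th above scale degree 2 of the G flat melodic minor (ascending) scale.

Gb

Scale degree 2 of Gb melodic minor (ascending) is Ab.
A minor seventh (10 semitones) above Ab lands on the letter G, giving Gb.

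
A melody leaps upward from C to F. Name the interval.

perfect fourth

Counting letters C–D–E–F gives a fourth.
C→F = 5 semitones, exactly the perfect fourth.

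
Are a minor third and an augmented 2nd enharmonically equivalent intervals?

Yes

A minor third spans 3 semitones; an augmented second spans 3.
They are enharmonically equivalent.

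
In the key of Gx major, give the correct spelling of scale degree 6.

Degree 6 takes the letter 5 steps above G, which is E.
In major, degree 6 sits 9 semitones above the tonic. G## + 9 semitones is pitch class 6, spelled on E as E##.

E##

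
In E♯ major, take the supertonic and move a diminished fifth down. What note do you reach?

The supertonic of E# major is F##.
A diminished fifth (6 semitones) below F## lands on the letter B, giving B##.

B##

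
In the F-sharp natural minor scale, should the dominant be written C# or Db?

Each scale degree takes a distinct letter name. Degree 5 of a scale on F must use the letter C.
C# and Db are enharmonically the same pitch, but only C# uses the letter C, so it is the correct spelling here.

C#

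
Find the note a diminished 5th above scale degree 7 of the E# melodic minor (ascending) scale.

Scale degree 7 of E# melodic minor (ascending) is D##.
A diminished fifth (6 semitones) above D## lands on the letter A, giving A#.

A#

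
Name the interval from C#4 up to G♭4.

doubly diminished fifth

The letter names run C→G, a span of 4 letter steps, so the interval is some kind of fifth.
C# to Gb is 5 semitones. A perfect fifth is 7, so 5 makes it doubly diminished.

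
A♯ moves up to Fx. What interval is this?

major sixth

The letter names run A→F, a span of 5 letter steps, so the interval is some kind of sixth.
A# to F## is 9 semitones. A major sixth is 9, so 9 makes it major.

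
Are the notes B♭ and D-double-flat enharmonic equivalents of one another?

Bb is pitch class 10; Dbb is pitch class 0.
The pitch classes differ (10 vs. 0), so they are not enharmonic equivalents.

No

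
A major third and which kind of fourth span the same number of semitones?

diminished

A major third spans 4 semitones.
A fourth spanning 4 semitones is diminished (the perfect fourth is 5).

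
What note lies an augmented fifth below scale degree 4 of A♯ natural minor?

G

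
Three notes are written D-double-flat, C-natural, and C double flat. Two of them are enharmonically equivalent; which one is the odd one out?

In 12-tone equal temperament, enharmonic equivalents share a pitch class. Dbb is pitch class 0; C is pitch class 0; Cbb is pitch class 10.
Dbb and C share pitch class 0, while Cbb is pitch class 10.

Cbb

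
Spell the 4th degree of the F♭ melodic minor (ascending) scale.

Bbb

Degree 4 takes the letter 3 steps above F, which is B.
In melodic minor (ascending), degree 4 sits 5 semitones above the tonic. Fb + 5 semitones is pitch class 9, spelled on B as Bbb.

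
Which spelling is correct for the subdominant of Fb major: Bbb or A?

Bbb

Each scale degree takes a distinct letter name. Degree 4 of a scale on F must use the letter B.
Bbb and A are enharmonically the same pitch, but only Bbb uses the letter B, so it is the correct spelling here.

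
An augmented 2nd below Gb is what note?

Fbb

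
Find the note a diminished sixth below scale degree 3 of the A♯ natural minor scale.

E##

Scale degree 3 of A# natural minor is C#.
A diminished sixth (7 semitones) below C# lands on the letter E, giving E##.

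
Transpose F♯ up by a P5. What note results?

A fifth above F lands on the letter C.
A perfect fifth spans 7 semitones, so F# moves to pitch class 1. On the letter C that is C#.

C#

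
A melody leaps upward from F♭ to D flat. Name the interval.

The letter names run F→D, a span of 5 letter steps, so the interval is some kind of sixth.
Fb to Db is 9 semitones. A major sixth is 9, so 9 makes it major.

major sixth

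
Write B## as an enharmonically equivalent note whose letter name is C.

Plain C sits 1 semitone below B##, so on the letter C the same pitch needs a sharp: C#.

C#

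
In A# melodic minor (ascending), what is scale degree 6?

F##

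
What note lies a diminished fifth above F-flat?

A fifth above F lands on the letter C.
A diminished fifth spans 6 semitones, so Fb moves to pitch class 10. On the letter C that is Cbb.

Cbb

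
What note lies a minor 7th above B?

A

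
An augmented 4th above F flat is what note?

Bb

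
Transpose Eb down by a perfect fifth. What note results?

Ab

E down a perfect fifth is A, so the target letter is A.
From Eb, a perfect fifth is 7 semitones down: Ab.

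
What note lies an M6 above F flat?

F up a major sixth is D, so the target letter is D.
From Fb, a major sixth is 9 semitones up: Db.

Db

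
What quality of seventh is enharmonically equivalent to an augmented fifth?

doubly diminished

An augmented fifth spans 8 semitones.
A seventh spanning 8 semitones is doubly diminished (the major seventh is 11).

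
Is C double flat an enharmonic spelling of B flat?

Yes

Cbb = pitch class 10 and Bb = pitch class 10 — the same pitch class, so they are enharmonic equivalents.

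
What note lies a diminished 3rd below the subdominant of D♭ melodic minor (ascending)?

E

The subdominant of Db melodic minor (ascending) is Gb.
A diminished third (2 semitones) below Gb lands on the letter E, giving E.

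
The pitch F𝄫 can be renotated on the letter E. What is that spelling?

Fbb is pitch class 3. The letter E alone is pitch class 4.
To reach pitch class 3 from E requires an offset of -1 semitone, i.e. flat: Eb.

Eb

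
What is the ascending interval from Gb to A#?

Counting letters G–A gives a second.
Gb→A# = 4 semitones, 2 wider than the major second (2), so doubly augmented.

doubly augmented second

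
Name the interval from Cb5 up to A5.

Counting letters C–D–E–F–G–A gives a sixth.
Cb→A = 10 semitones, 1 wider than the major sixth (9), so augmented.

augmented sixth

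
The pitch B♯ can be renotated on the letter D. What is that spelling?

Plain D sits 2 semitones above B#, so on the letter D the same pitch needs a double flat: Dbb.

Dbb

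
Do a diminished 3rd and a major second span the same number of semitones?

Yes

A diminished third spans 2 semitones; a major second spans 2.
They are enharmonically equivalent.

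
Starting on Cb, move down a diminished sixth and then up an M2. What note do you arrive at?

A diminished sixth down from Cb is E (letter E, 7 semitones down).
A major second up from E is F# (letter F, 2 semitones up).

F#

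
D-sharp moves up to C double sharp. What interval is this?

major seventh

Counting letters D–E–F–G–A–B–C gives a seventh.
D#→C## = 11 semitones, exactly the major seventh.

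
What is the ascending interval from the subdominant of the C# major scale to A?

minor third

The subdominant of C# major is F#.
F# up to A: letters F→A make it a third; 3 semitones makes it minor.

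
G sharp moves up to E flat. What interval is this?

diminished sixth

The letter names run G→E, a span of 5 letter steps, so the interval is some kind of sixth.
G# to Eb is 7 semitones. A major sixth is 9, so 7 makes it diminished.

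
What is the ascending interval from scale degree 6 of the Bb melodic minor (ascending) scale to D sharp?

augmented fifth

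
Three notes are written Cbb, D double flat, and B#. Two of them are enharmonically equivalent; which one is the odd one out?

Cbb

In 12-tone equal temperament, enharmonic equivalents share a pitch class. Cbb is pitch class 10; Dbb is pitch class 0; B# is pitch class 0.
Dbb and B# share pitch class 0, while Cbb is pitch class 10.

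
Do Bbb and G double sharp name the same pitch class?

Yes

Bbb is pitch class 9; G## is pitch class 9.
All spellings map to pitch class 9, so they are enharmonically equivalent.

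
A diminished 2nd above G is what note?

A second above G lands on the letter A.
A diminished second spans 0 semitones, so G moves to pitch class 7. On the letter A that is Abb.

Abb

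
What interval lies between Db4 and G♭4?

perfect fourth

Counting letters D–E–F–G gives a fourth.
Db→Gb = 5 semitones, exactly the perfect fourth.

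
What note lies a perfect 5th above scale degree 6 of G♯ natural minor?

B

Scale degree 6 of G# natural minor is E.
A perfect fifth (7 semitones) above E lands on the letter B, giving B.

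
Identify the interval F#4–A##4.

augmented third

The letter names run F→A, a span of 2 letter steps, so the interval is some kind of third.
F# to A## is 5 semitones. A major third is 4, so 5 makes it augmented.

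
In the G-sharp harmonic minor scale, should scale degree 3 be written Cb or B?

Each scale degree takes a distinct letter name. Degree 3 of a scale on G must use the letter B.
B and Cb are enharmonically the same pitch, but only B uses the letter B, so it is the correct spelling here.

B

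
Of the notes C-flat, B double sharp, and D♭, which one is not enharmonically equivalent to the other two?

In 12-tone equal temperament, enharmonic equivalents share a pitch class. Cb is pitch class 11; B## is pitch class 1; Db is pitch class 1.
B## and Db share pitch class 1, while Cb is pitch class 11.

Cb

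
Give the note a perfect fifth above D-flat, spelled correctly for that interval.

D up a perfect fifth is A, so the target letter is A.
From Db, a perfect fifth is 7 semitones up: Ab.

Ab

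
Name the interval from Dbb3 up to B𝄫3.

major sixth

The letter names run D→B, a span of 5 letter steps, so the interval is some kind of sixth.
Dbb to Bbb is 9 semitones. A major sixth is 9, so 9 makes it major.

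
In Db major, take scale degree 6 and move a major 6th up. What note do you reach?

G

Scale degree 6 of Db major is Bb.
A major sixth (9 semitones) above Bb lands on the letter G, giving G.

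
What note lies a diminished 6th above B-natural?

Gb

B up a major sixth is G#, so the target letter is G.
From B, a diminished sixth is 7 semitones up: Gb.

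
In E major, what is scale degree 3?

G#

The E major scale runs E F# G# A B C# D#.
Degree 3 is G#.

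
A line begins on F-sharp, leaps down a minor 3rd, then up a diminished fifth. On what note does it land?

A minor third down from F# is D# (letter D, 3 semitones down).
A diminished fifth up from D# is A (letter A, 6 semitones up).

A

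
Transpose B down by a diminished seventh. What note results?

C##

B down a major seventh is C, so the target letter is C.
From B, a diminished seventh is 9 semitones down: C##.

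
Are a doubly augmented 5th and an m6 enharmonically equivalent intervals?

No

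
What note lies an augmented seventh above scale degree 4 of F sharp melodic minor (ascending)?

A##

Scale degree 4 of F# melodic minor (ascending) is B.
An augmented seventh (12 semitones) above B lands on the letter A, giving A##.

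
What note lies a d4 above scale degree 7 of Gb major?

Scale degree 7 of Gb major is F.
A diminished fourth (4 semitones) above F lands on the letter B, giving Bbb.

Bbb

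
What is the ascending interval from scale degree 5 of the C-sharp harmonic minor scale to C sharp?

perfect fourth

Scale degree 5 of C# harmonic minor is G#.
G# up to C#: letters G→C make it a fourth; 5 semitones makes it perfect.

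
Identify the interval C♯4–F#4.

perfect fourth

Counting letters C–D–E–F gives a fourth.
C#→F# = 5 semitones, exactly the perfect fourth.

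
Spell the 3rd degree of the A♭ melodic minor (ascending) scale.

Degree 3 takes the letter 2 steps above A, which is C.
In melodic minor (ascending), degree 3 sits 3 semitones above the tonic. Ab + 3 semitones is pitch class 11, spelled on C as Cb.

Cb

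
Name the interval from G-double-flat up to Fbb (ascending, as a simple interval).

minor seventh

Counting letters G–A–B–C–D–E–F gives a seventh.
Gbb→Fbb = 10 semitones, 1 narrower than the major seventh (11), so minor.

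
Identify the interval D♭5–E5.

The letter names run D→E, a span of 1 letter step, so the interval is some kind of second.
Db to E is 3 semitones. A major second is 2, so 3 makes it augmented.

augmented second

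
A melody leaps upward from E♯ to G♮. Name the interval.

The letter names run E→G, a span of 2 letter steps, so the interval is some kind of third.
E# to G is 2 semitones. A major third is 4, so 2 makes it diminished.

diminished third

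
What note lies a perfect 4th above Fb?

A fourth above F lands on the letter B.
A perfect fourth spans 5 semitones, so Fb moves to pitch class 9. On the letter B that is Bbb.

Bbb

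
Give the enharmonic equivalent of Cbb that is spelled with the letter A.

Plain A sits 1 semitone below Cbb, so on the letter A the same pitch needs a sharp: A#.

A#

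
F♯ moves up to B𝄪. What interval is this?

Counting letters F–G–A–B gives a fourth.
F#→B## = 7 semitones, 2 wider than the perfect fourth (5), so doubly augmented.

doubly augmented fourth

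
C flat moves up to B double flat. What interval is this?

The letter names run C→B, a span of 6 letter steps, so the interval is some kind of seventh.
Cb to Bbb is 10 semitones. A major seventh is 11, so 10 makes it minor.

minor seventh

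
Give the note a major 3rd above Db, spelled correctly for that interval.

A third above D lands on the letter F.
A major third spans 4 semitones, so Db moves to pitch class 5. On the letter F that is F.

F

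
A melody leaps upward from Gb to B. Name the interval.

augmented third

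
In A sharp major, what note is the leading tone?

The A# major scale runs A# B# C## D# E# F## G##.
Degree 7 is G##.

G##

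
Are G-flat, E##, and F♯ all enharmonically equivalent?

Yes

Gb is pitch class 6; E## is pitch class 6; F# is pitch class 6.
All spellings map to pitch class 6, so they are enharmonically equivalent.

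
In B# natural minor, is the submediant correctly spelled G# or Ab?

G#

Each scale degree takes a distinct letter name. Degree 6 of a scale on B must use the letter G.
G# and Ab are enharmonically the same pitch, but only G# uses the letter G, so it is the correct spelling here.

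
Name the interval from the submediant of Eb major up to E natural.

major third

The submediant of Eb major is C.
C up to E: letters C→E make it a third; 4 semitones makes it major.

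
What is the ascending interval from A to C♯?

major third

Counting letters A–B–C gives a third.
A→C# = 4 semitones, exactly the major third.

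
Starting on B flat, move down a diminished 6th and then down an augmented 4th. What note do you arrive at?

A diminished sixth down from Bb is D# (letter D, 7 semitones down).
An augmented fourth down from D# is A (letter A, 6 semitones down).

A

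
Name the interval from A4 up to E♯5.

augmented fifth

Counting letters A–B–C–D–E gives a fifth.
A→E# = 8 semitones, 1 wider than the perfect fifth (7), so augmented.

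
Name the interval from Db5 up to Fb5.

The letter names run D→F, a span of 2 letter steps, so the interval is some kind of third.
Db to Fb is 3 semitones. A major third is 4, so 3 makes it minor.

minor third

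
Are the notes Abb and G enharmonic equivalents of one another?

Yes

Abb = pitch class 7 and G = pitch class 7 — the same pitch class, so they are enharmonic equivalents.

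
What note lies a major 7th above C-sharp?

C up a major seventh is B, so the target letter is B.
From C#, a major seventh is 11 semitones up: B#.

B#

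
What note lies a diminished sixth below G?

G down a major sixth is Bb, so the target letter is B.
From G, a diminished sixth is 7 semitones down: B#.

B#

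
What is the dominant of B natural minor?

F#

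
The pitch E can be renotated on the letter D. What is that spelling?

Plain D sits 2 semitones below E, so on the letter D the same pitch needs a double sharp: D##.

D##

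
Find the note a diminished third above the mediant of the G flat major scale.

Dbb

The mediant of Gb major is Bb.
A diminished third (2 semitones) above Bb lands on the letter D, giving Dbb.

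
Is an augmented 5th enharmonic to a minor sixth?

Yes

An augmented fifth spans 8 semitones; a minor sixth spans 8.
They are enharmonically equivalent.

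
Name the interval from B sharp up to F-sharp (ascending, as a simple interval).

diminished fifth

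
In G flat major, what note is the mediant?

Bb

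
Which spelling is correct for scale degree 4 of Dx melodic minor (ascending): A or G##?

Each scale degree takes a distinct letter name. Degree 4 of a scale on D must use the letter G.
G## and A are enharmonically the same pitch, but only G## uses the letter G, so it is the correct spelling here.

G##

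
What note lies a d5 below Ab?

A fifth below A lands on the letter D.
A diminished fifth spans 6 semitones, so Ab moves to pitch class 2. On the letter D that is D.

D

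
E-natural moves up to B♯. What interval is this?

augmented fifth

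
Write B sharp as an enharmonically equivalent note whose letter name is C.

C

Plain C sits at the same pitch as B#, so on the letter C the same pitch needs a natural: C.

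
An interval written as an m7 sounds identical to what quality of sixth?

A minor seventh spans 10 semitones.
A sixth spanning 10 semitones is augmented (the major sixth is 9).

augmented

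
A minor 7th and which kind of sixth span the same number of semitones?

augmented

A minor seventh spans 10 semitones.
A sixth spanning 10 semitones is augmented (the major sixth is 9).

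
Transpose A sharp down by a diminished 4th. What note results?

E##

A fourth below A lands on the letter E.
A diminished fourth spans 4 semitones, so A# moves to pitch class 6. On the letter E that is E##.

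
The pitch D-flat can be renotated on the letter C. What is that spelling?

C#

Plain C sits 1 semitone below Db, so on the letter C the same pitch needs a sharp: C#.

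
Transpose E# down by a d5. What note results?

A fifth below E lands on the letter A.
A diminished fifth spans 6 semitones, so E# moves to pitch class 11. On the letter A that is A##.

A##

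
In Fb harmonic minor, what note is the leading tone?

Eb

The Fb harmonic minor scale runs Fb Gb Abb Bbb Cb Dbb Eb.
Degree 7 is Eb.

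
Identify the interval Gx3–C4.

Counting letters G–A–B–C gives a fourth.
G##→C = 3 semitones, 2 narrower than the perfect fourth (5), so doubly diminished.

doubly diminished fourth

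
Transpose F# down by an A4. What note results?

C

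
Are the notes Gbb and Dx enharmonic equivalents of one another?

Gbb is pitch class 5; D## is pitch class 4.
The pitch classes differ (5 vs. 4), so they are not enharmonic equivalents.

No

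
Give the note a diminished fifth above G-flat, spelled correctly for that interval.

G up a perfect fifth is D, so the target letter is D.
From Gb, a diminished fifth is 6 semitones up: Dbb.

Dbb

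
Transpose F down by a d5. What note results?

A fifth below F lands on the letter B.
A diminished fifth spans 6 semitones, so F moves to pitch class 11. On the letter B that is B.

B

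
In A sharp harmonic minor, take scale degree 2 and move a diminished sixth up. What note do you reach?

G

Scale degree 2 of A# harmonic minor is B#.
A diminished sixth (7 semitones) above B# lands on the letter G, giving G.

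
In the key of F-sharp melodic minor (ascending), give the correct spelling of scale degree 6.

D#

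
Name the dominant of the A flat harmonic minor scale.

Eb

The Ab harmonic minor scale runs Ab Bb Cb Db Eb Fb G.
Degree 5 is Eb.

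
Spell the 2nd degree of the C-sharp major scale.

Degree 2 takes the letter 1 step above C, which is D.
In major, degree 2 sits 2 semitones above the tonic. C# + 2 semitones is pitch class 3, spelled on D as D#.

D#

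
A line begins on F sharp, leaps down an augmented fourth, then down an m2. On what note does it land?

An augmented fourth down from F# is C (letter C, 6 semitones down).
A minor second down from C is B (letter B, 1 semitone down).

B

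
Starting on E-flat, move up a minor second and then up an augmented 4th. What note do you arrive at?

A minor second up from Eb is Fb (letter F, 1 semitone up).
An augmented fourth up from Fb is Bb (letter B, 6 semitones up).

Bb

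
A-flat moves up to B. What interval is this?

augmented second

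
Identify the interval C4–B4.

Counting letters C–D–E–F–G–A–B gives a seventh.
C→B = 11 semitones, exactly the major seventh.

major seventh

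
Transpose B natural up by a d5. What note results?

F

A fifth above B lands on the letter F.
A diminished fifth spans 6 semitones, so B moves to pitch class 5. On the letter F that is F.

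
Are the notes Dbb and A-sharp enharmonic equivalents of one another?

No

Two spellings are enharmonically equivalent only if they share a pitch class.
Here Dbb → 0, A# → 10; 0 ≠ 10, so they are not.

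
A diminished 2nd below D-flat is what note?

A second below D lands on the letter C.
A diminished second spans 0 semitones, so Db moves to pitch class 1. On the letter C that is C#.

C#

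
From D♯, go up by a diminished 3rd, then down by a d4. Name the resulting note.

A diminished third up from D# is F (letter F, 2 semitones up).
A diminished fourth down from F is C# (letter C, 4 semitones down).

C#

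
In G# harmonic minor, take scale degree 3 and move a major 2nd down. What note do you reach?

A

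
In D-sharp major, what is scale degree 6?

The D# major scale runs D# E# F## G# A# B# C##.
Degree 6 is B#.

B#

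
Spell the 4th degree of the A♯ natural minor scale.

D#

The A# natural minor scale runs A# B# C# D# E# F# G#.
Degree 4 is D#.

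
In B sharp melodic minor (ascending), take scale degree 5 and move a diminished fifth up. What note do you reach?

C#

Scale degree 5 of B# melodic minor (ascending) is F##.
A diminished fifth (6 semitones) above F## lands on the letter C, giving C#.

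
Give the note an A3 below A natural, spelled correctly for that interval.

Fb

A down a major third is F, so the target letter is F.
From A, an augmented third is 5 semitones down: Fb.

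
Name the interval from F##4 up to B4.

Counting letters F–G–A–B gives a fourth.
F##→B = 4 semitones, 1 narrower than the perfect fourth (5), so diminished.

diminished fourth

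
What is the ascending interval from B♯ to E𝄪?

augmented fourth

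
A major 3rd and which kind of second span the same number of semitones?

doubly augmented

A major third spans 4 semitones.
A second spanning 4 semitones is doubly augmented (the major second is 2).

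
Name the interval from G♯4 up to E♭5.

The letter names run G→E, a span of 5 letter steps, so the interval is some kind of sixth.
G# to Eb is 7 semitones. A major sixth is 9, so 7 makes it diminished.

diminished sixth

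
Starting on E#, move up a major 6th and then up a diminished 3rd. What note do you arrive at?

A major sixth up from E# is C## (letter C, 9 semitones up).
A diminished third up from C## is E (letter E, 2 semitones up).

E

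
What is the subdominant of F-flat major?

Bbb

The Fb major scale runs Fb Gb Ab Bbb Cb Db Eb.
Degree 4 is Bbb.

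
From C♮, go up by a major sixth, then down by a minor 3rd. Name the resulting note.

F#

A major sixth up from C is A (letter A, 9 semitones up).
A minor third down from A is F# (letter F, 3 semitones down).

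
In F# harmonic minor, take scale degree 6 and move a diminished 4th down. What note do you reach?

A#

Scale degree 6 of F# harmonic minor is D.
A diminished fourth (4 semitones) below D lands on the letter A, giving A#.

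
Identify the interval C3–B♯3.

augmented seventh

The letter names run C→B, a span of 6 letter steps, so the interval is some kind of seventh.
C to B# is 12 semitones. A major seventh is 11, so 12 makes it augmented.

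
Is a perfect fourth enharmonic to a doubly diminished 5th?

Yes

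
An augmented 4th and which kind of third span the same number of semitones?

doubly augmented

An augmented fourth spans 6 semitones.
A third spanning 6 semitones is doubly augmented (the major third is 4).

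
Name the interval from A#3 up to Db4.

doubly diminished fourth

The letter names run A→D, a span of 3 letter steps, so the interval is some kind of fourth.
A# to Db is 3 semitones. A perfect fourth is 5, so 3 makes it doubly diminished.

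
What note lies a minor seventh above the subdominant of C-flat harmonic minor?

The subdominant of Cb harmonic minor is Fb.
A minor seventh (10 semitones) above Fb lands on the letter E, giving Ebb.

Ebb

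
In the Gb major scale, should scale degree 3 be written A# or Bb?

Bb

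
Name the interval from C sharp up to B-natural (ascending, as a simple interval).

minor seventh

The letter names run C→B, a span of 6 letter steps, so the interval is some kind of seventh.
C# to B is 10 semitones. A major seventh is 11, so 10 makes it minor.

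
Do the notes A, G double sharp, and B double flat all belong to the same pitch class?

Yes

A is pitch class 9; G## is pitch class 9; Bbb is pitch class 9.
All spellings map to pitch class 9, so they are enharmonically equivalent.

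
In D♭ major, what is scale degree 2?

Eb

The Db major scale runs Db Eb F Gb Ab Bb C.
Degree 2 is Eb.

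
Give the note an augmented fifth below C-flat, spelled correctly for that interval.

A fifth below C lands on the letter F.
An augmented fifth spans 8 semitones, so Cb moves to pitch class 3. On the letter F that is Fbb.

Fbb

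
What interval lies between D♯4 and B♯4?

major sixth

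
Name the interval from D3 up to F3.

minor third

Counting letters D–E–F gives a third.
D→F = 3 semitones, 1 narrower than the major third (4), so minor.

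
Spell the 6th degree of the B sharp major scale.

G##

The B# major scale runs B# C## D## E# F## G## A##.
Degree 6 is G##.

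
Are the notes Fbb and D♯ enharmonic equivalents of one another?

Yes

Fbb is pitch class 3; D# is pitch class 3.
All spellings map to pitch class 3, so they are enharmonically equivalent.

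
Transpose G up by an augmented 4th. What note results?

C#

A fourth above G lands on the letter C.
An augmented fourth spans 6 semitones, so G moves to pitch class 1. On the letter C that is C#.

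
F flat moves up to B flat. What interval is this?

The letter names run F→B, a span of 3 letter steps, so the interval is some kind of fourth.
Fb to Bb is 6 semitones. A perfect fourth is 5, so 6 makes it augmented.

augmented fourth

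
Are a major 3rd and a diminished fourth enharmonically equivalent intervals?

A major third spans 4 semitones; a diminished fourth spans 4.
They are enharmonically equivalent.

Yes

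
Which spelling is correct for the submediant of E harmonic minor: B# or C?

C

Each scale degree takes a distinct letter name. Degree 6 of a scale on E must use the letter C.
C and B# are enharmonically the same pitch, but only C uses the letter C, so it is the correct spelling here.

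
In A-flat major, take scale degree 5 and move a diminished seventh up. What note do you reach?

Scale degree 5 of Ab major is Eb.
A diminished seventh (9 semitones) above Eb lands on the letter D, giving Dbb.

Dbb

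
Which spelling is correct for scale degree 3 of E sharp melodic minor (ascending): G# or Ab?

Each scale degree takes a distinct letter name. Degree 3 of a scale on E must use the letter G.
G# and Ab are enharmonically the same pitch, but only G# uses the letter G, so it is the correct spelling here.

G#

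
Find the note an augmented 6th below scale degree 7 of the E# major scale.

Scale degree 7 of E# major is D##.
An augmented sixth (10 semitones) below D## lands on the letter F, giving F#.

F#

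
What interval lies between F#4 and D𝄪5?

augmented sixth

Counting letters F–G–A–B–C–D gives a sixth.
F#→D## = 10 semitones, 1 wider than the major sixth (9), so augmented.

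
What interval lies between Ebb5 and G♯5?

doubly augmented third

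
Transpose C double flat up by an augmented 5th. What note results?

A fifth above C lands on the letter G.
An augmented fifth spans 8 semitones, so Cbb moves to pitch class 6. On the letter G that is Gb.

Gb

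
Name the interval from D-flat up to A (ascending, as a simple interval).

augmented fifth

The letter names run D→A, a span of 4 letter steps, so the interval is some kind of fifth.
Db to A is 8 semitones. A perfect fifth is 7, so 8 makes it augmented.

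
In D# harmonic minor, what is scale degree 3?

F#

The D# harmonic minor scale runs D# E# F# G# A# B C##.
Degree 3 is F#.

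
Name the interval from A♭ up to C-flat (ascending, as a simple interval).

Counting letters A–B–C gives a third.
Ab→Cb = 3 semitones, 1 narrower than the major third (4), so minor.

minor third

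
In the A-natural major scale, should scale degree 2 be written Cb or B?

Each scale degree takes a distinct letter name. Degree 2 of a scale on A must use the letter B.
B and Cb are enharmonically the same pitch, but only B uses the letter B, so it is the correct spelling here.

B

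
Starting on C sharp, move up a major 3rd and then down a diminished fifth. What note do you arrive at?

A##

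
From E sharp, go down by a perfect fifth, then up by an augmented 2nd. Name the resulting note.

A perfect fifth down from E# is A# (letter A, 7 semitones down).
An augmented second up from A# is B## (letter B, 3 semitones up).

B##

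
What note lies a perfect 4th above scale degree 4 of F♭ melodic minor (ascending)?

Ebb

Scale degree 4 of Fb melodic minor (ascending) is Bbb.
A perfect fourth (5 semitones) above Bbb lands on the letter E, giving Ebb.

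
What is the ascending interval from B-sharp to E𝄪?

augmented fourth

Counting letters B–C–D–E gives a fourth.
B#→E## = 6 semitones, 1 wider than the perfect fourth (5), so augmented.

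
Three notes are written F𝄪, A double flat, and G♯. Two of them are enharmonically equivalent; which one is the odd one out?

In 12-tone equal temperament, enharmonic equivalents share a pitch class. F## is pitch class 7; Abb is pitch class 7; G# is pitch class 8.
F## and Abb share pitch class 7, while G# is pitch class 8.

G#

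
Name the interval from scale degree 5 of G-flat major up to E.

Scale degree 5 of Gb major is Db.
Db up to E: letters D→E make it a second; 3 semitones makes it augmented.

augmented second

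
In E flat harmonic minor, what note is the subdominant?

Degree 4 takes the letter 3 steps above E, which is A.
In harmonic minor, degree 4 sits 5 semitones above the tonic. Eb + 5 semitones is pitch class 8, spelled on A as Ab.

Ab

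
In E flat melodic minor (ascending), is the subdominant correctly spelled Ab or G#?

Each scale degree takes a distinct letter name. Degree 4 of a scale on E must use the letter A.
Ab and G# are enharmonically the same pitch, but only Ab uses the letter A, so it is the correct spelling here.

Ab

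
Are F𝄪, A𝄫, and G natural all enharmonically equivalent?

Yes

F## is pitch class 7; Abb is pitch class 7; G is pitch class 7.
All spellings map to pitch class 7, so they are enharmonically equivalent.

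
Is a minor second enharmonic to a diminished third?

No

A minor second spans 1 semitone; a diminished third spans 2.
The spans differ, so they are not enharmonic equivalents.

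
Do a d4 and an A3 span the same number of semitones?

No

A diminished fourth spans 4 semitones; an augmented third spans 5.
The spans differ, so they are not enharmonic equivalents.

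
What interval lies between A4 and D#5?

augmented fourth

Counting letters A–B–C–D gives a fourth.
A→D# = 6 semitones, 1 wider than the perfect fourth (5), so augmented.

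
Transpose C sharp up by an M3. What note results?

E#

C up a major third is E, so the target letter is E.
From C#, a major third is 4 semitones up: E#.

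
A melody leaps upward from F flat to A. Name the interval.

The letter names run F→A, a span of 2 letter steps, so the interval is some kind of third.
Fb to A is 5 semitones. A major third is 4, so 5 makes it augmented.

augmented third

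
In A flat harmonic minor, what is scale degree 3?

Degree 3 takes the letter 2 steps above A, which is C.
In harmonic minor, degree 3 sits 3 semitones above the tonic. Ab + 3 semitones is pitch class 11, spelled on C as Cb.

Cb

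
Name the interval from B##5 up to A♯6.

diminished seventh

Counting letters B–C–D–E–F–G–A gives a seventh.
B##→A# = 9 semitones, 2 narrower than the major seventh (11), so diminished.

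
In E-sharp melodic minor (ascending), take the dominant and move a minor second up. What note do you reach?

C#

The dominant of E# melodic minor (ascending) is B#.
A minor second (1 semitone) above B# lands on the letter C, giving C#.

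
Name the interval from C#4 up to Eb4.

The letter names run C→E, a span of 2 letter steps, so the interval is some kind of third.
C# to Eb is 2 semitones. A major third is 4, so 2 makes it diminished.

diminished third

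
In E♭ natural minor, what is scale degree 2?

F

Degree 2 takes the letter 1 step above E, which is F.
In natural minor, degree 2 sits 2 semitones above the tonic. Eb + 2 semitones is pitch class 5, spelled on F as F.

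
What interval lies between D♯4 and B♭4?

diminished sixth

Counting letters D–E–F–G–A–B gives a sixth.
D#→Bb = 7 semitones, 2 narrower than the major sixth (9), so diminished.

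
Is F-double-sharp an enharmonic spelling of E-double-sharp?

No

Two spellings are enharmonically equivalent only if they share a pitch class.
Here F## → 7, E## → 6; 6 ≠ 7, so they are not.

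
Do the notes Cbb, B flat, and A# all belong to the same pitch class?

Yes

Cbb is pitch class 10; Bb is pitch class 10; A# is pitch class 10.
All spellings map to pitch class 10, so they are enharmonically equivalent.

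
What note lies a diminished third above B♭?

B up a major third is D#, so the target letter is D.
From Bb, a diminished third is 2 semitones up: Dbb.

Dbb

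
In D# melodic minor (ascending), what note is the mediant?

Degree 3 takes the letter 2 steps above D, which is F.
In melodic minor (ascending), degree 3 sits 3 semitones above the tonic. D# + 3 semitones is pitch class 6, spelled on F as F#.

F#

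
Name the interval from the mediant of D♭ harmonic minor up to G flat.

major second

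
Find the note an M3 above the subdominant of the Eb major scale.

The subdominant of Eb major is Ab.
A major third (4 semitones) above Ab lands on the letter C, giving C.

C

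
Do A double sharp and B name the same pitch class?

A## = pitch class 11 and B = pitch class 11 — the same pitch class, so they are enharmonic equivalents.

Yes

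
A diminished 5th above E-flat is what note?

A fifth above E lands on the letter B.
A diminished fifth spans 6 semitones, so Eb moves to pitch class 9. On the letter B that is Bbb.

Bbb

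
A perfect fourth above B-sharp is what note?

E#

A fourth above B lands on the letter E.
A perfect fourth spans 5 semitones, so B# moves to pitch class 5. On the letter E that is E#.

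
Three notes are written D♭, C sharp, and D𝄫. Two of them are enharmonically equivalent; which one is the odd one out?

Dbb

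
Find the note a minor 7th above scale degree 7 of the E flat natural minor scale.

Cb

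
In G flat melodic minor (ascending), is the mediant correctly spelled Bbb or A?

Each scale degree takes a distinct letter name. Degree 3 of a scale on G must use the letter B.
Bbb and A are enharmonically the same pitch, but only Bbb uses the letter B, so it is the correct spelling here.

Bbb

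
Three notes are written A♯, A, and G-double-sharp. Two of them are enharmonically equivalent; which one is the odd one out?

A#

In 12-tone equal temperament, enharmonic equivalents share a pitch class. A# is pitch class 10; A is pitch class 9; G## is pitch class 9.
A and G## share pitch class 9, while A# is pitch class 10.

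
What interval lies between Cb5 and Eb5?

Counting letters C–D–E gives a third.
Cb→Eb = 4 semitones, exactly the major third.

major third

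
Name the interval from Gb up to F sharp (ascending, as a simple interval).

augmented seventh

The letter names run G→F, a span of 6 letter steps, so the interval is some kind of seventh.
Gb to F# is 12 semitones. A major seventh is 11, so 12 makes it augmented.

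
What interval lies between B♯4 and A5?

diminished seventh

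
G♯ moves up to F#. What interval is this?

minor seventh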